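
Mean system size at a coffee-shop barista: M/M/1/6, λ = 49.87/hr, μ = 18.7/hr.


ρ = 49.87/18.7 = 2.6668
L = ρ[1 − (K+1)ρ^K + Kρ^(K+1)] / [(1−ρ)(1−ρ^(K+1))]
Numerator: 2.6668·(1 − 7·359.738211 + 6·959.366019) = 8637.987080
Denominator: (-1.6668)·(-958.366019) = 1597.447531
L = 8637.987080/1597.447531 = 5.4074

Final: 5.4074


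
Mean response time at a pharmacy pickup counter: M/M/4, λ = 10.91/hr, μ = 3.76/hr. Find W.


a = 2.9016; ρ = 0.7254; P₀ = 0.043595
Lq = P₀·a^c·ρ/(c!(1−ρ)²) = 1.23864
Wq = Lq/λ = 1.23864/10.91 = 0.11353 hr
W = Wq + 1/μ = 0.11353 + 0.26596 = 0.37949 hr

Final: 0.37949 hr


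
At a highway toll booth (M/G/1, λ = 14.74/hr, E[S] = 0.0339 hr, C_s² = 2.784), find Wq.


ρ = λ·E[S] = 14.74·0.0339 = 0.4997
E[S²] = E[S]²(1+C_s²) = 0.0339²·(1+2.784) = 0.004349
Wq = λ·E[S²]/(2(1−ρ)) = 14.74·0.004349/(2·0.5003) = 0.06406 hr

Final: 0.06406 hr


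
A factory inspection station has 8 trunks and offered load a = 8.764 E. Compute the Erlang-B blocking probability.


B(c,a) = (a^c/c!) / Σ_{k=0}^{c} a^k/k!
a^8/8! = 863.174154
Σ terms (k=0..8): 1.00000 + 8.76400 + 38.40385 + 112.19044 + 245.80926 + 430.85447 + 629.33476 + 787.92711 + 863.17415 = 3117.458036
B = 863.174154/3117.458036 = 0.276884

Final: 0.276884


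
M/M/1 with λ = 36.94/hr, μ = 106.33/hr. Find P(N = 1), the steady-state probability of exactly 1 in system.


ρ = 36.94/106.33 = 0.3474
P_n = (1−ρ)·ρ^n = (1 − 0.3474)·0.3474^1 = 0.6526·0.347409 = 0.226716

Final: 0.226716


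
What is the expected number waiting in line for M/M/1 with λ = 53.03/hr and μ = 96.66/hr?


ρ = 53.03/96.66 = 0.5486
Lq = ρ²/(1−ρ) = 0.3010/0.4514 = 0.6668

Final: 0.6668


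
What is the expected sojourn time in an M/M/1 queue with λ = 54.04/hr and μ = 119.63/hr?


W = 1/(μ−λ) = 1/(119.63 − 54.04) = 1/65.59 = 0.01525 hr

Final: 0.01525 hr


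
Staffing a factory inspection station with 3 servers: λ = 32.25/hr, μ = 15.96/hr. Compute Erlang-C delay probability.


a = λ/μ = 2.0207; ρ = a/3 = 0.6736
P₀ = 0.107820 (from M/M/c formula)
C(c,a) = [a^c/(c!(1−ρ))]·P₀ = [8.25069/(6·0.3264)]·0.107820
= 4.21245·0.107820 = 0.454187

Final: 0.454187


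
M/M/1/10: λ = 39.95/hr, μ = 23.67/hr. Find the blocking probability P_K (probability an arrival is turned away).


ρ = λ/μ = 39.95/23.67 = 1.6878
P_K = (1−ρ)ρ^K/(1−ρ^(K+1)) = (-0.6878·187.579450)/(1 − 316.594804)
= -129.015354/-315.594804 = 0.408801

Final: 0.408801


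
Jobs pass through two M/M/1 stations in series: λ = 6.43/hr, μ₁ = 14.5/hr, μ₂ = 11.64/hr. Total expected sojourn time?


Each node sees arrival rate λ = 6.43/hr (tandem ⇒ throughput preserved).
W₁ = 1/(μ₁−λ) = 1/(14.5−6.43) = 0.12392 hr
W₂ = 1/(μ₂−λ) = 1/(11.64−6.43) = 0.19194 hr
W_total = W₁ + W₂ = 0.12392 + 0.19194 = 0.31585 hr

Final: 0.31585 hr


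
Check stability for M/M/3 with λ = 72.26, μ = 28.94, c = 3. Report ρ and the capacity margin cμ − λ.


Total capacity cμ = 3·28.94 = 86.82/hr
ρ = λ/(cμ) = 72.26/86.82 = 0.8323
Stable ⇔ ρ < 1: YES
Spare capacity = cμ − λ = 86.82 − 72.26 = 14.56/hr

Final: ρ = 0.8323; stable; margin = 14.56/hr


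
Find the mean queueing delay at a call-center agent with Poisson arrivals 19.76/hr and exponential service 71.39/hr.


ρ = 19.76/71.39 = 0.2768
Wq = ρ/(μ−λ) = 0.2768/(71.39 − 19.76) = 0.2768/51.63 = 0.005361 hr

Final: 0.005361 hr


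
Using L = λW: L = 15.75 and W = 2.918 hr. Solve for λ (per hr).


λ = L/W = 15.75/2.918 = 5.3975 /hr

Final: 5.3975 /hr


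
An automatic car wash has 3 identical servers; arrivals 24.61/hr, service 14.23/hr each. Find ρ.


ρ = λ/(cμ) = 24.61/(3·14.23) = 24.61/42.69 = 0.5765

Final: 0.5765


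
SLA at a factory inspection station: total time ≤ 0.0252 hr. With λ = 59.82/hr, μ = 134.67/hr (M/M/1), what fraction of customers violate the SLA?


W ~ Exponential(μ−λ) for M/M/1.
μ − λ = 134.67 − 59.82 = 74.8500
P(W > t) = e^{−(μ−λ)t} = e^{−1.8862} = 0.151644

Final: 0.151644


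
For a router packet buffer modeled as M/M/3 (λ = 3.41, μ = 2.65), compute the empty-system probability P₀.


a = λ/μ = 3.41/2.65 = 1.2868; ρ = a/c = 0.4289
Σ_{k=0}^{2} a^k/k! (terms k=0..2) = 1.00000 + 1.28679 + 0.82792 = 3.11471
Tail: a^3/(3!(1−ρ)) = 2.13072/(6·0.5711) = 0.62185
P₀ = 1/(3.11471 + 0.62185) = 1/3.73656 = 0.267626

Final: 0.267626


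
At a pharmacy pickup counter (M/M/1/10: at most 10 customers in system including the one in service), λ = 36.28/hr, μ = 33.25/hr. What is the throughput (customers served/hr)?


ρ = 1.0911; P_K = (1−ρ)ρ^10/(1−ρ^11) = 0.135393
λ_eff = λ(1 − P_K) = 36.28·(1 − 0.135393) = 36.28·0.864607 = 31.3680 /hr

Final: 31.3680 /hr


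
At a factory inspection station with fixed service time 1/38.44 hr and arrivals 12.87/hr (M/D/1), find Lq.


ρ = 12.87/38.44 = 0.3348
M/D/1: Lq = ρ²/(2(1−ρ)) = 0.1121/(2·0.6652) = 0.08426

Final: 0.08426


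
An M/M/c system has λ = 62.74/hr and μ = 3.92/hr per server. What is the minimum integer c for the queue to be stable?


Stability requires cμ > λ ⇔ c > λ/μ.
λ/μ = 62.74/3.92 = 16.0051
Minimum integer c = ⌊16.0051⌋ + 1 = 17
Check: 17·3.92 = 66.64 > 62.74, while 16·3.92 = 62.72 ≤ 62.74

Final: 17 servers


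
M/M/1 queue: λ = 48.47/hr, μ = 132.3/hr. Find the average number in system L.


ρ = λ/μ = 48.47/132.3 = 0.3664
L = ρ/(1−ρ) = 0.3664/(1 − 0.3664) = 0.3664/0.6336 = 0.5782

Final: 0.5782


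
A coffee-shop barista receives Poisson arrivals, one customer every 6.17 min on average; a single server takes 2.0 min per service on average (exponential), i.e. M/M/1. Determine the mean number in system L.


λ = 60/6.17 = 9.7245 /hr
μ = 60/2.0 = 30.0000 /hr
ρ = λ/μ = 9.7245/30.0000 = 0.3241
L = ρ/(1−ρ) = 0.3241/0.6759 = 0.4796

Final: 0.4796


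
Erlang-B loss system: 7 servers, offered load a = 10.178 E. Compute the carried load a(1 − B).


B(7,10.178) = 0.416893 (Erlang-B)
Carried load = a(1 − B) = 10.178·(1 − 0.416893) = 10.178·0.583107 = 5.9349 E

Final: 5.9349 Erlangs


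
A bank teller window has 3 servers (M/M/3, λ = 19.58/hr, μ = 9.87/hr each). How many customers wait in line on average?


a = λ/μ = 1.9838; ρ = a/3 = 0.6613
P₀ = 0.113730
Lq = P₀·a^c·ρ / (c!·(1−ρ)²) = 0.113730·7.80704·0.6613/(6·0.11474)
= 0.85282

Final: 0.85282


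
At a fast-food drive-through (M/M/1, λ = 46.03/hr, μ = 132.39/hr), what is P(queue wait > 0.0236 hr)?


ρ = 46.03/132.39 = 0.3477
P(Wq > t) = ρ·e^{−(μ−λ)t} = 0.3477·e^{−2.0381}
= 0.3477·0.130277 = 0.045295

Final: 0.045295


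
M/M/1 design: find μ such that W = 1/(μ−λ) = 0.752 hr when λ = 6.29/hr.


W = 1/(μ−λ) ⇒ μ − λ = 1/W = 1/0.752 = 1.3298
μ = λ + 1/W = 6.29 + 1.3298 = 7.6198 per hr

Final: 7.6198 /hr


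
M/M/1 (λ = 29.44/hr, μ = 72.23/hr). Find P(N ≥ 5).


ρ = 29.44/72.23 = 0.4076
P(N ≥ n) = ρ^n = 0.4076^5 = 0.011249

Final: 0.011249


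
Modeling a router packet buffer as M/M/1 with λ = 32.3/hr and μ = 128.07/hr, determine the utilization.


ρ = λ/μ = 32.3/128.07 = 0.2522

Final: 0.2522


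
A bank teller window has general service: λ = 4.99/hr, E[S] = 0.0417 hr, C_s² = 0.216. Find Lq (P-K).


ρ = λ·E[S] = 4.99·0.0417 = 0.2081
Lq = ρ²(1+C_s²)/(2(1−ρ)) = 0.04330·(1+0.216)/(2·0.7919)
= 0.04330·1.2160/1.5838 = 0.03324

Final: 0.03324


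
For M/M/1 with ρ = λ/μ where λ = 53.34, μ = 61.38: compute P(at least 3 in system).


ρ = 53.34/61.38 = 0.8690
P(N ≥ n) = ρ^n = 0.8690^3 = 0.656264

Final: 0.656264


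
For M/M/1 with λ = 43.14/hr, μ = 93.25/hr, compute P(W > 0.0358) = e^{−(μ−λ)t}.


W ~ Exponential(μ−λ) for M/M/1.
μ − λ = 93.25 − 43.14 = 50.1100
P(W > t) = e^{−(μ−λ)t} = e^{−1.7939} = 0.166304

Final: 0.166304


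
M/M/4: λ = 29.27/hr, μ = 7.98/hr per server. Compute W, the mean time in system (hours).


a = 3.6679; ρ = 0.9170; P₀ = 0.009053
Lq = P₀·a^c·ρ/(c!(1−ρ)²) = 9.08350
Wq = Lq/λ = 9.08350/29.27 = 0.31033 hr
W = Wq + 1/μ = 0.31033 + 0.12531 = 0.43565 hr

Final: 0.43565 hr


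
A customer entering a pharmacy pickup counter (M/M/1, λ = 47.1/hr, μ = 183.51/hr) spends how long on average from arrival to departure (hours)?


W = 1/(μ−λ) = 1/(183.51 − 47.1) = 1/136.41 = 0.007331 hr

Final: 0.007331 hr


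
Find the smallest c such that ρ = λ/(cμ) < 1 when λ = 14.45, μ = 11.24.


Stability requires cμ > λ ⇔ c > λ/μ.
λ/μ = 14.45/11.24 = 1.2856
Minimum integer c = ⌊1.2856⌋ + 1 = 2
Check: 2·11.24 = 22.48 > 14.45, while 1·11.24 = 11.24 ≤ 14.45

Final: 2 servers


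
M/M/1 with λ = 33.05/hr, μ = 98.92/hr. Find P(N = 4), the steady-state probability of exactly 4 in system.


ρ = 33.05/98.92 = 0.3341
P_n = (1−ρ)·ρ^n = (1 − 0.3341)·0.3341^4 = 0.6659·0.012461 = 0.008298

Final: 0.008298


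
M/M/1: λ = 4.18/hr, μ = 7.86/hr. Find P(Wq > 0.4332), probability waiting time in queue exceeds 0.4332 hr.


ρ = 4.18/7.86 = 0.5318
P(Wq > t) = ρ·e^{−(μ−λ)t} = 0.5318·e^{−1.5942}
= 0.5318·0.203076 = 0.107997

Final: 0.107997


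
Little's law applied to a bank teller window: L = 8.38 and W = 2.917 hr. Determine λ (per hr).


λ = L/W = 8.38/2.917 = 2.8728 /hr

Final: 2.8728 /hr


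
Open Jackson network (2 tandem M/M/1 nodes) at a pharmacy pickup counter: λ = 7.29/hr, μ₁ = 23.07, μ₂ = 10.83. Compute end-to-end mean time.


Each node sees arrival rate λ = 7.29/hr (tandem ⇒ throughput preserved).
W₁ = 1/(μ₁−λ) = 1/(23.07−7.29) = 0.06337 hr
W₂ = 1/(μ₂−λ) = 1/(10.83−7.29) = 0.28249 hr
W_total = W₁ + W₂ = 0.06337 + 0.28249 = 0.34586 hr

Final: 0.34586 hr


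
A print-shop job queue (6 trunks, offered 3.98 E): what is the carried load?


B(6,3.98) = 0.115718 (Erlang-B)
Carried load = a(1 − B) = 3.98·(1 − 0.115718) = 3.98·0.884282 = 3.5194 E

Final: 3.5194 Erlangs


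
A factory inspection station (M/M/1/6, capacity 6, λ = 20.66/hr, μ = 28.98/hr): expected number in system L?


ρ = 20.66/28.98 = 0.7129
L = ρ[1 − (K+1)ρ^K + Kρ^(K+1)] / [(1−ρ)(1−ρ^(K+1))]
Numerator: 0.7129·(1 − 7·0.131278 + 6·0.093589) = 0.458104
Denominator: (0.2871)·(0.906411) = 0.260226
L = 0.458104/0.260226 = 1.7604

Final: 1.7604


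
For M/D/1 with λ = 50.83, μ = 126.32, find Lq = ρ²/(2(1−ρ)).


ρ = 50.83/126.32 = 0.4024
M/D/1: Lq = ρ²/(2(1−ρ)) = 0.1619/(2·0.5976) = 0.13547

Final: 0.13547


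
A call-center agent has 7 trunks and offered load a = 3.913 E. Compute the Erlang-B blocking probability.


B(c,a) = (a^c/c!) / Σ_{k=0}^{c} a^k/k!
a^7/7! = 2.787009
Σ terms (k=0..7): 1.00000 + 3.91300 + 7.65578 + 9.98569 + 9.76851 + 7.64483 + 4.98571 + 2.78701 = 47.740533
B = 2.787009/47.740533 = 0.058378

Final: 0.058378


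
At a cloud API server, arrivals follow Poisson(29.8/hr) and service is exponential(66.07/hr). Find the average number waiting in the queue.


ρ = 29.8/66.07 = 0.4510
Lq = ρ²/(1−ρ) = 0.2034/0.5490 = 0.3706

Final: 0.3706


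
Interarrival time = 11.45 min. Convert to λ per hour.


λ = 1/(interarrival time) in consistent units.
1 hour = 60 min, so λ = 60/11.45 = 5.2402 per hour

Final: 5.2402 /hr


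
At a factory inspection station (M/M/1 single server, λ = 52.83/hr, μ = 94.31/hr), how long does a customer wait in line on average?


ρ = 52.83/94.31 = 0.5602
Wq = ρ/(μ−λ) = 0.5602/(94.31 − 52.83) = 0.5602/41.48 = 0.01350 hr

Final: 0.01350 hr


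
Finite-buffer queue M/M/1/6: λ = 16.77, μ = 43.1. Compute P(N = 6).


ρ = λ/μ = 16.77/43.1 = 0.3891
P_K = (1−ρ)ρ^K/(1−ρ^(K+1)) = (0.6109·0.003470)/(1 − 0.001350)
= 0.002120/0.998650 = 0.002123

Final: 0.002123


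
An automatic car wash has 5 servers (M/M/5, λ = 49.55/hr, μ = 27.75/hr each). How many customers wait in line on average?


a = λ/μ = 1.7856; ρ = a/5 = 0.3571
P₀ = 0.167017
Lq = P₀·a^c·ρ / (c!·(1−ρ)²) = 0.167017·18.15112·0.3571/(120·0.41330)
= 0.02183

Final: 0.02183


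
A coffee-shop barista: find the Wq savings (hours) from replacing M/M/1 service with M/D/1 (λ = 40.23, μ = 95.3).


ρ = 40.23/95.3 = 0.4221
Wq(M/M/1) = ρ/(μ−λ) = 0.4221/55.07 = 0.007666 hr
Wq(M/D/1) = ρ/(2(μ−λ)) = 0.003833 hr
Savings = 0.007666 − 0.003833 = 0.003833 hr

Final: 0.003833 hr


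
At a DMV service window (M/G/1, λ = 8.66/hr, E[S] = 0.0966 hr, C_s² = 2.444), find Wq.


ρ = λ·E[S] = 8.66·0.0966 = 0.8366
E[S²] = E[S]²(1+C_s²) = 0.0966²·(1+2.444) = 0.032138
Wq = λ·E[S²]/(2(1−ρ)) = 8.66·0.032138/(2·0.1634) = 0.85141 hr

Final: 0.85141 hr


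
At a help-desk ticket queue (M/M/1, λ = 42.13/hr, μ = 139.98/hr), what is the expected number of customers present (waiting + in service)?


ρ = λ/μ = 42.13/139.98 = 0.3010
L = ρ/(1−ρ) = 0.3010/(1 − 0.3010) = 0.3010/0.6990 = 0.4306

Final: 0.4306


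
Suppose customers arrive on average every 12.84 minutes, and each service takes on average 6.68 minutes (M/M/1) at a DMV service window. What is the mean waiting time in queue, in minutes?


λ = 60/12.84 = 4.6729 /hr
μ = 60/6.68 = 8.9820 /hr
ρ = λ/μ = 4.6729/8.9820 = 0.5202
Wq = ρ/(μ−λ) = 0.5202/(8.9820−4.6729) = 0.12073 hr
In minutes: 0.12073·60 = 7.244 min

Final: 7.244 min


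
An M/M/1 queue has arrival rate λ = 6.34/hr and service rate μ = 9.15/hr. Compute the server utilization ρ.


ρ = λ/μ = 6.34/9.15 = 0.6929

Final: 0.6929


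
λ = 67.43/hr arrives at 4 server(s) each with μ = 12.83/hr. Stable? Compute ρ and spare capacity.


Total capacity cμ = 4·12.83 = 51.32/hr
ρ = λ/(cμ) = 67.43/51.32 = 1.3139
Stable ⇔ ρ < 1: NO
Spare capacity = cμ − λ = 51.32 − 67.43 = -16.11/hr

Final: ρ = 1.3139; unstable; margin = -16.11/hr


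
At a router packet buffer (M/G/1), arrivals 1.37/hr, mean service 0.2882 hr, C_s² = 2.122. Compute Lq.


ρ = λ·E[S] = 1.37·0.2882 = 0.3948
Lq = ρ²(1+C_s²)/(2(1−ρ)) = 0.1559·(1+2.122)/(2·0.6052)
= 0.1559·3.1220/1.2103 = 0.40212

Final: 0.40212


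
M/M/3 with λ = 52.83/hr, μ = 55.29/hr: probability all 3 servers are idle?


a = λ/μ = 52.83/55.29 = 0.9555; ρ = a/c = 0.3185
Σ_{k=0}^{2} a^k/k! (terms k=0..2) = 1.00000 + 0.95551 + 0.45650 = 2.41200
Tail: a^3/(3!(1−ρ)) = 0.87237/(6·0.6815) = 0.21335
P₀ = 1/(2.41200 + 0.21335) = 1/2.62535 = 0.380901

Final: 0.380901


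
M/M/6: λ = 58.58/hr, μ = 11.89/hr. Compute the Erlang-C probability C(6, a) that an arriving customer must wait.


a = λ/μ = 4.9268; ρ = a/6 = 0.8211
P₀ = 0.005056 (from M/M/c formula)
C(c,a) = [a^c/(c!(1−ρ))]·P₀ = [14302.27342/(720·0.1789)]·0.005056
= 111.05932·0.005056 = 0.561483

Final: 0.561483


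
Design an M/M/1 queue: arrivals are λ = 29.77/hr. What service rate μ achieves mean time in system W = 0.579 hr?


W = 1/(μ−λ) ⇒ μ − λ = 1/W = 1/0.579 = 1.7271
μ = λ + 1/W = 29.77 + 1.7271 = 31.4971 per hr

Final: 31.4971 /hr


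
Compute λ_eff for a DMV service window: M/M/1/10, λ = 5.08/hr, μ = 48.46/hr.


ρ = 0.1048; P_K = (1−ρ)ρ^10/(1−ρ^11) = 1.435e-10
λ_eff = λ(1 − P_K) = 5.08·(1 − 1.435e-10) = 5.08·1.000000 = 5.0800 /hr

Final: 5.0800 /hr


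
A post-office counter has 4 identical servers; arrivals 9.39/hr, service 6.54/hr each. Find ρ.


ρ = λ/(cμ) = 9.39/(4·6.54) = 9.39/26.16 = 0.3589

Final: 0.3589


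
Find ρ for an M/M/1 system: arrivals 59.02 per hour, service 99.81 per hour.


ρ = λ/μ = 59.02/99.81 = 0.5913

Final: 0.5913


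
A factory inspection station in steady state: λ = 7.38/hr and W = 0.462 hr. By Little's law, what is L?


L = λW = 7.38·0.462 = 3.4096

Final: 3.4096


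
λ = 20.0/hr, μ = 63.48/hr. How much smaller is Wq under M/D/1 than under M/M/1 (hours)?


ρ = 20.0/63.48 = 0.3151
Wq(M/M/1) = ρ/(μ−λ) = 0.3151/43.48 = 0.007246 hr
Wq(M/D/1) = ρ/(2(μ−λ)) = 0.003623 hr
Savings = 0.007246 − 0.003623 = 0.003623 hr

Final: 0.003623 hr


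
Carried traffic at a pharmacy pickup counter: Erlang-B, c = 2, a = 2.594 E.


B(2,2.594) = 0.483503 (Erlang-B)
Carried load = a(1 − B) = 2.594·(1 − 0.483503) = 2.594·0.516497 = 1.3398 E

Final: 1.3398 Erlangs


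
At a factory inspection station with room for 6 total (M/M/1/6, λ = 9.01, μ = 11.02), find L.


ρ = 9.01/11.02 = 0.8176
L = ρ[1 − (K+1)ρ^K + Kρ^(K+1)] / [(1−ρ)(1−ρ^(K+1))]
Numerator: 0.8176·(1 − 7·0.298716 + 6·0.244232) = 0.306091
Denominator: (0.1824)·(0.755768) = 0.137849
L = 0.306091/0.137849 = 2.2205

Final: 2.2205


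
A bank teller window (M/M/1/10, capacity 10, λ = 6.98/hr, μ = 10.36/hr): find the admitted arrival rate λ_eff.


ρ = 0.6737; P_K = (1−ρ)ρ^10/(1−ρ^11) = 0.006371
λ_eff = λ(1 − P_K) = 6.98·(1 − 0.006371) = 6.98·0.993629 = 6.9355 /hr

Final: 6.9355 /hr


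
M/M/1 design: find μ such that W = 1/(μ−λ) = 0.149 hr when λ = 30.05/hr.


W = 1/(μ−λ) ⇒ μ − λ = 1/W = 1/0.149 = 6.7114
μ = λ + 1/W = 30.05 + 6.7114 = 36.7614 per hr

Final: 36.7614 /hr


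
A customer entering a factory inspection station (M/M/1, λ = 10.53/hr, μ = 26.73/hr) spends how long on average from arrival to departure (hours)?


W = 1/(μ−λ) = 1/(26.73 − 10.53) = 1/16.20 = 0.06173 hr

Final: 0.06173 hr


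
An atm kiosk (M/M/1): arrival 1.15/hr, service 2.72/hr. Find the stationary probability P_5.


ρ = 1.15/2.72 = 0.4228
P_n = (1−ρ)·ρ^n = (1 − 0.4228)·0.4228^5 = 0.5772·0.013510 = 0.007798

Final: 0.007798


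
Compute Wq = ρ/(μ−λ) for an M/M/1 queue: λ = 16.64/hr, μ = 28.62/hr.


ρ = 16.64/28.62 = 0.5814
Wq = ρ/(μ−λ) = 0.5814/(28.62 − 16.64) = 0.5814/11.98 = 0.04853 hr

Final: 0.04853 hr


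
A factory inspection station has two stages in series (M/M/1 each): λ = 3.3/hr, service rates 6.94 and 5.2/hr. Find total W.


Each node sees arrival rate λ = 3.3/hr (tandem ⇒ throughput preserved).
W₁ = 1/(μ₁−λ) = 1/(6.94−3.3) = 0.27473 hr
W₂ = 1/(μ₂−λ) = 1/(5.2−3.3) = 0.52632 hr
W_total = W₁ + W₂ = 0.27473 + 0.52632 = 0.80104 hr

Final: 0.80104 hr


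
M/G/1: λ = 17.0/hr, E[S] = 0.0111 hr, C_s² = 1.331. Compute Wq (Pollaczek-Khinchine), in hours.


ρ = λ·E[S] = 17.0·0.0111 = 0.1887
E[S²] = E[S]²(1+C_s²) = 0.0111²·(1+1.331) = 0.0002872
Wq = λ·E[S²]/(2(1−ρ)) = 17.0·0.0002872/(2·0.8113) = 0.003009 hr

Final: 0.003009 hr


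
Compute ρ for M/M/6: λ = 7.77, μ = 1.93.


ρ = λ/(cμ) = 7.77/(6·1.93) = 7.77/11.58 = 0.6710

Final: 0.6710


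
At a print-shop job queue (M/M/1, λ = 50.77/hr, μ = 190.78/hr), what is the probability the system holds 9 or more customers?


ρ = 50.77/190.78 = 0.2661
P(N ≥ n) = ρ^n = 0.2661^9 = 0.000006694

Final: 0.000006694


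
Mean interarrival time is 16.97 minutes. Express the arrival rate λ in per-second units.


λ = 1/(interarrival time) in consistent units.
1 second = 0.0166667 min, so λ = 0.0166667/16.97 = 0.0009821 per second

Final: 0.0009821 /sec


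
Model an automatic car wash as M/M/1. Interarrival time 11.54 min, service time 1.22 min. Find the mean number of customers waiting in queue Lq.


λ = 60/11.54 = 5.1993 /hr
μ = 60/1.22 = 49.1803 /hr
ρ = λ/μ = 5.1993/49.1803 = 0.1057
Lq = ρ²/(1−ρ) = 0.01118/0.8943 = 0.01250

Final: 0.01250


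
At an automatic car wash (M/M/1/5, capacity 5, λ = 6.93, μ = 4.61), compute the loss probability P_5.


ρ = λ/μ = 6.93/4.61 = 1.5033
P_K = (1−ρ)ρ^K/(1−ρ^(K+1)) = (-0.5033·7.676470)/(1 − 11.539682)
= -3.863213/-10.539682 = 0.366540

Final: 0.366540


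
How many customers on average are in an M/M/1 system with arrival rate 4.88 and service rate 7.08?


ρ = λ/μ = 4.88/7.08 = 0.6893
L = ρ/(1−ρ) = 0.6893/(1 − 0.6893) = 0.6893/0.3107 = 2.2182

Final: 2.2182


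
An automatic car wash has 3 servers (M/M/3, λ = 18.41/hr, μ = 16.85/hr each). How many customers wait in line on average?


a = λ/μ = 1.0926; ρ = a/3 = 0.3642
P₀ = 0.329887
Lq = P₀·a^c·ρ / (c!·(1−ρ)²) = 0.329887·1.30425·0.3642/(6·0.40425)
= 0.06460

Final: 0.06460


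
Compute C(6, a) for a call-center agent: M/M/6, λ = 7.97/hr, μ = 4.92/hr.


a = λ/μ = 1.6199; ρ = a/6 = 0.2700
P₀ = 0.197835 (from M/M/c formula)
C(c,a) = [a^c/(c!(1−ρ))]·P₀ = [18.07005/(720·0.7300)]·0.197835
= 0.03438·0.197835 = 0.006801

Final: 0.006801


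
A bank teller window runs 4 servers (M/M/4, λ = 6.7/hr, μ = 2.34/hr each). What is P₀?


a = λ/μ = 6.7/2.34 = 2.8632; ρ = a/c = 0.7158
Σ_{k=0}^{3} a^k/k! (terms k=0..3) = 1.00000 + 2.86325 + 4.09909 + 3.91224 = 11.87458
Tail: a^4/(4!(1−ρ)) = 67.21029/(24·0.2842) = 9.85414
P₀ = 1/(11.87458 + 9.85414) = 1/21.72872 = 0.046022

Final: 0.046022


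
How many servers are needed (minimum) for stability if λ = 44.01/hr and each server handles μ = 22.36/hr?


Stability requires cμ > λ ⇔ c > λ/μ.
λ/μ = 44.01/22.36 = 1.9682
Minimum integer c = ⌊1.9682⌋ + 1 = 2
Check: 2·22.36 = 44.72 > 44.01, while 1·22.36 = 22.36 ≤ 44.01

Final: 2 servers


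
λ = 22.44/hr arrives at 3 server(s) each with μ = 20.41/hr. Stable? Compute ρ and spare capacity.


Total capacity cμ = 3·20.41 = 61.23/hr
ρ = λ/(cμ) = 22.44/61.23 = 0.3665
Stable ⇔ ρ < 1: YES
Spare capacity = cμ − λ = 61.23 − 22.44 = 38.79/hr

Final: ρ = 0.3665; stable; margin = 38.79/hr


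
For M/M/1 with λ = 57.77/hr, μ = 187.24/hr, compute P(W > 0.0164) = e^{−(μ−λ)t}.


W ~ Exponential(μ−λ) for M/M/1.
μ − λ = 187.24 − 57.77 = 129.4700
P(W > t) = e^{−(μ−λ)t} = e^{−2.1233} = 0.119635

Final: 0.119635


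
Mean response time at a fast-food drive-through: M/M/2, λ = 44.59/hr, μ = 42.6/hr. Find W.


a = 1.0467; ρ = 0.5234; P₀ = 0.312890
Lq = P₀·a^c·ρ/(c!(1−ρ)²) = 0.39485
Wq = Lq/λ = 0.39485/44.59 = 0.008855 hr
W = Wq + 1/μ = 0.008855 + 0.02347 = 0.03233 hr

Final: 0.03233 hr


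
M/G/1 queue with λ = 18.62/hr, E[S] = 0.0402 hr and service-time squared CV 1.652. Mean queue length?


ρ = λ·E[S] = 18.62·0.0402 = 0.7485
Lq = ρ²(1+C_s²)/(2(1−ρ)) = 0.5603·(1+1.652)/(2·0.2515)
= 0.5603·2.6520/0.5030 = 2.95433

Final: 2.95433


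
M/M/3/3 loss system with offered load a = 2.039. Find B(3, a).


B(c,a) = (a^c/c!) / Σ_{k=0}^{c} a^k/k!
a^3/3! = 1.412864
Σ terms (k=0..3): 1.00000 + 2.03900 + 2.07876 + 1.41286 = 6.530625
B = 1.412864/6.530625 = 0.216344

Final: 0.216344


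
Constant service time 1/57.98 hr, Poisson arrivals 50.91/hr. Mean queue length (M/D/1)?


ρ = 50.91/57.98 = 0.8781
M/D/1: Lq = ρ²/(2(1−ρ)) = 0.7710/(2·0.1219) = 3.16139

Final: 3.16139


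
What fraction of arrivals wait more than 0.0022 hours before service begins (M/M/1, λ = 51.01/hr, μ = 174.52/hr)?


ρ = 51.01/174.52 = 0.2923
P(Wq > t) = ρ·e^{−(μ−λ)t} = 0.2923·e^{−0.2717}
= 0.2923·0.762066 = 0.222742

Final: 0.222742


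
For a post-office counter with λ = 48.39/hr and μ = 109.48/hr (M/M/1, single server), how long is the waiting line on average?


ρ = 48.39/109.48 = 0.4420
Lq = ρ²/(1−ρ) = 0.1954/0.5580 = 0.3501

Final: 0.3501


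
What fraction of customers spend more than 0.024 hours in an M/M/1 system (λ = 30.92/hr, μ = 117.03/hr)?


W ~ Exponential(μ−λ) for M/M/1.
μ − λ = 117.03 − 30.92 = 86.1100
P(W > t) = e^{−(μ−λ)t} = e^{−2.0666} = 0.126610

Final: 0.126610


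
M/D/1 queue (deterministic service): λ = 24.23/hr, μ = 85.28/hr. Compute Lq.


ρ = 24.23/85.28 = 0.2841
M/D/1: Lq = ρ²/(2(1−ρ)) = 0.08073/(2·0.7159) = 0.05638

Final: 0.05638


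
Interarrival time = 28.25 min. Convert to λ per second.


λ = 1/(interarrival time) in consistent units.
1 second = 0.0166667 min, so λ = 0.0166667/28.25 = 0.0005900 per second

Final: 0.0005900 /sec


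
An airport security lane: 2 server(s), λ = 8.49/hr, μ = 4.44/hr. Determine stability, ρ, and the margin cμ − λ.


Total capacity cμ = 2·4.44 = 8.88/hr
ρ = λ/(cμ) = 8.49/8.88 = 0.9561
Stable ⇔ ρ < 1: YES
Spare capacity = cμ − λ = 8.88 − 8.49 = 0.39/hr

Final: ρ = 0.9561; stable; margin = 0.39/hr


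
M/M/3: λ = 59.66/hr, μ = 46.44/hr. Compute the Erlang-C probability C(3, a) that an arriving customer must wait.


a = λ/μ = 1.2847; ρ = a/3 = 0.4282
P₀ = 0.268250 (from M/M/c formula)
C(c,a) = [a^c/(c!(1−ρ))]·P₀ = [2.12018/(6·0.5718)]·0.268250
= 0.61801·0.268250 = 0.165781

Final: 0.165781


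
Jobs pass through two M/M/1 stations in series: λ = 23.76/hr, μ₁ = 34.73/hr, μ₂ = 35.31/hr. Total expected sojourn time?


Each node sees arrival rate λ = 23.76/hr (tandem ⇒ throughput preserved).
W₁ = 1/(μ₁−λ) = 1/(34.73−23.76) = 0.09116 hr
W₂ = 1/(μ₂−λ) = 1/(35.31−23.76) = 0.08658 hr
W_total = W₁ + W₂ = 0.09116 + 0.08658 = 0.17774 hr

Final: 0.17774 hr


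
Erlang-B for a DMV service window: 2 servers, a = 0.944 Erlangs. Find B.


B(c,a) = (a^c/c!) / Σ_{k=0}^{c} a^k/k!
a^2/2! = 0.445568
Σ terms (k=0..2): 1.00000 + 0.94400 + 0.44557 = 2.389568
B = 0.445568/2.389568 = 0.186464

Final: 0.186464


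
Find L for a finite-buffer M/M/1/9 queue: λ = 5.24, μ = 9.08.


ρ = 5.24/9.08 = 0.5771
L = ρ[1 − (K+1)ρ^K + Kρ^(K+1)] / [(1−ρ)(1−ρ^(K+1))]
Numerator: 0.5771·(1 − 10·0.007099 + 9·0.004097) = 0.557402
Denominator: (0.4229)·(0.995903) = 0.421175
L = 0.557402/0.421175 = 1.3234

Final: 1.3234


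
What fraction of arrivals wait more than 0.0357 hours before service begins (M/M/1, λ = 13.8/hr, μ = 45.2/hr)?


ρ = 13.8/45.2 = 0.3053
P(Wq > t) = ρ·e^{−(μ−λ)t} = 0.3053·e^{−1.1210}
= 0.3053·0.325960 = 0.099519

Final: 0.099519


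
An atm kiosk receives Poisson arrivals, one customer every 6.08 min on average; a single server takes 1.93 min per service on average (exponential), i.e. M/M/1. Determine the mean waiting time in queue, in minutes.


λ = 60/6.08 = 9.8684 /hr
μ = 60/1.93 = 31.0881 /hr
ρ = λ/μ = 9.8684/31.0881 = 0.3174
Wq = ρ/(μ−λ) = 0.3174/(31.0881−9.8684) = 0.01496 hr
In minutes: 0.01496·60 = 0.8976 min

Final: 0.8976 min


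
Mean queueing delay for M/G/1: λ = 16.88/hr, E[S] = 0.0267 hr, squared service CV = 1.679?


ρ = λ·E[S] = 16.88·0.0267 = 0.4507
E[S²] = E[S]²(1+C_s²) = 0.0267²·(1+1.679) = 0.001910
Wq = λ·E[S²]/(2(1−ρ)) = 16.88·0.001910/(2·0.5493) = 0.02934 hr

Final: 0.02934 hr


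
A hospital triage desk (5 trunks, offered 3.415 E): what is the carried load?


B(5,3.415) = 0.146493 (Erlang-B)
Carried load = a(1 − B) = 3.415·(1 − 0.146493) = 3.415·0.853507 = 2.9147 E

Final: 2.9147 Erlangs


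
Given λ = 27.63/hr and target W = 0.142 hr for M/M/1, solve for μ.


W = 1/(μ−λ) ⇒ μ − λ = 1/W = 1/0.142 = 7.0423
μ = λ + 1/W = 27.63 + 7.0423 = 34.6723 per hr

Final: 34.6723 /hr


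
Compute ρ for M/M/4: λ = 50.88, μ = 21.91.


ρ = λ/(cμ) = 50.88/(4·21.91) = 50.88/87.64 = 0.5806

Final: 0.5806


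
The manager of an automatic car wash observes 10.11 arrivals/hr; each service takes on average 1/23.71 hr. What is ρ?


ρ = λ/μ = 10.11/23.71 = 0.4264

Final: 0.4264


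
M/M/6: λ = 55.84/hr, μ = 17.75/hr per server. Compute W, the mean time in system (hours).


a = 3.1459; ρ = 0.5243; P₀ = 0.042083
Lq = P₀·a^c·ρ/(c!(1−ρ)²) = 0.13129
Wq = Lq/λ = 0.13129/55.84 = 0.002351 hr
W = Wq + 1/μ = 0.002351 + 0.05634 = 0.05869 hr

Final: 0.05869 hr


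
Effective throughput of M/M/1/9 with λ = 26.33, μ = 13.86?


ρ = 1.8997; P_K = (1−ρ)ρ^9/(1−ρ^10) = 0.474379
λ_eff = λ(1 − P_K) = 26.33·(1 − 0.474379) = 26.33·0.525621 = 13.8396 /hr

Final: 13.8396 /hr


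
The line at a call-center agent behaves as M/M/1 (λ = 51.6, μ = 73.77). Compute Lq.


ρ = 51.6/73.77 = 0.6995
Lq = ρ²/(1−ρ) = 0.4893/0.3005 = 1.6280

Final: 1.6280


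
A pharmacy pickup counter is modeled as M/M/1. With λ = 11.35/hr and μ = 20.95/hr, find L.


ρ = λ/μ = 11.35/20.95 = 0.5418
L = ρ/(1−ρ) = 0.5418/(1 − 0.5418) = 0.5418/0.4582 = 1.1823

Final: 1.1823


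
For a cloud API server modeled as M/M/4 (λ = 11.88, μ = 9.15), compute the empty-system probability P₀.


a = λ/μ = 11.88/9.15 = 1.2984; ρ = a/c = 0.3246
Σ_{k=0}^{3} a^k/k! (terms k=0..3) = 1.00000 + 1.29836 + 0.84287 + 0.36478 = 3.50601
Tail: a^4/(4!(1−ρ)) = 2.84172/(24·0.6754) = 0.17531
P₀ = 1/(3.50601 + 0.17531) = 1/3.68132 = 0.271642

Final: 0.271642


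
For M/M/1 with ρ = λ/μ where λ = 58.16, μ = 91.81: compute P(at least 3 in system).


ρ = 58.16/91.81 = 0.6335
P(N ≥ n) = ρ^n = 0.6335^3 = 0.254216

Final: 0.254216


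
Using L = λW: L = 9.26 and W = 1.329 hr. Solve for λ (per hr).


λ = L/W = 9.26/1.329 = 6.9676 /hr

Final: 6.9676 /hr


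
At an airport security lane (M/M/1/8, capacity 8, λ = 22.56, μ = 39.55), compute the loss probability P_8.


ρ = λ/μ = 22.56/39.55 = 0.5704
P_K = (1−ρ)ρ^K/(1−ρ^(K+1)) = (0.4296·0.011208)/(1 − 0.006393)
= 0.004815/0.993607 = 0.004846

Final: 0.004846


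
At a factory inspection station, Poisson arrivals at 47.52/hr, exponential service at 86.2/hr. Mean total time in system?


W = 1/(μ−λ) = 1/(86.2 − 47.52) = 1/38.68 = 0.02585 hr

Final: 0.02585 hr


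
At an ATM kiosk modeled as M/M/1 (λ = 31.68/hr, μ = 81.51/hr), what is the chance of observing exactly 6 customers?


ρ = 31.68/81.51 = 0.3887
P_n = (1−ρ)·ρ^n = (1 − 0.3887)·0.3887^6 = 0.6113·0.003447 = 0.002107

Final: 0.002107


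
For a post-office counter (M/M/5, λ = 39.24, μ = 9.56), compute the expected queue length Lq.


a = λ/μ = 4.1046; ρ = a/5 = 0.8209
P₀ = 0.010977
Lq = P₀·a^c·ρ / (c!·(1−ρ)²) = 0.010977·1165.07942·0.8209/(120·0.03207)
= 2.72822

Final: 2.72822


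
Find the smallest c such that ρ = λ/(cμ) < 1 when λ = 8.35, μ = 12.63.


Stability requires cμ > λ ⇔ c > λ/μ.
λ/μ = 8.35/12.63 = 0.6611
Minimum integer c = ⌊0.6611⌋ + 1 = 1
Check: 1·12.63 = 12.63 > 8.35, while 0·12.63 = 0.00 ≤ 8.35

Final: 1 servers


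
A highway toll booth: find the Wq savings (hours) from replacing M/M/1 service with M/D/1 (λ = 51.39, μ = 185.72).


ρ = 51.39/185.72 = 0.2767
Wq(M/M/1) = ρ/(μ−λ) = 0.2767/134.33 = 0.002060 hr
Wq(M/D/1) = ρ/(2(μ−λ)) = 0.001030 hr
Savings = 0.002060 − 0.001030 = 0.001030 hr

Final: 0.001030 hr


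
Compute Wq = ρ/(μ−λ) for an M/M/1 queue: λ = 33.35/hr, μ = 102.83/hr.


ρ = 33.35/102.83 = 0.3243
Wq = ρ/(μ−λ) = 0.3243/(102.83 − 33.35) = 0.3243/69.48 = 0.004668 hr

Final: 0.004668 hr


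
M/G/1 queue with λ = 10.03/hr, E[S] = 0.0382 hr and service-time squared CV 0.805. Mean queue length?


ρ = λ·E[S] = 10.03·0.0382 = 0.3831
Lq = ρ²(1+C_s²)/(2(1−ρ)) = 0.1468·(1+0.805)/(2·0.6169)
= 0.1468·1.8050/1.2337 = 0.21478

Final: 0.21478


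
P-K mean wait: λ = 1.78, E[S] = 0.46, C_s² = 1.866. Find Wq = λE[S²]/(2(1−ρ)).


ρ = λ·E[S] = 1.78·0.46 = 0.8188
E[S²] = E[S]²(1+C_s²) = 0.46²·(1+1.866) = 0.606446
Wq = λ·E[S²]/(2(1−ρ)) = 1.78·0.606446/(2·0.1812) = 2.97868 hr

Final: 2.97868 hr


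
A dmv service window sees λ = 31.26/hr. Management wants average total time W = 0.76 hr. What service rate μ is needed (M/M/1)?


W = 1/(μ−λ) ⇒ μ − λ = 1/W = 1/0.76 = 1.3158
μ = λ + 1/W = 31.26 + 1.3158 = 32.5758 per hr

Final: 32.5758 /hr


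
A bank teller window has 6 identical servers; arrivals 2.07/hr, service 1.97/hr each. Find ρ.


ρ = λ/(cμ) = 2.07/(6·1.97) = 2.07/11.82 = 0.1751

Final: 0.1751


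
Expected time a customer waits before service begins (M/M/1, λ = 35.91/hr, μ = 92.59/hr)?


ρ = 35.91/92.59 = 0.3878
Wq = ρ/(μ−λ) = 0.3878/(92.59 − 35.91) = 0.3878/56.68 = 0.006843 hr

Final: 0.006843 hr


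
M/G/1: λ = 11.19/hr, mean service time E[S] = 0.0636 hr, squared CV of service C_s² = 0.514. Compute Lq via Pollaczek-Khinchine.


ρ = λ·E[S] = 11.19·0.0636 = 0.7117
Lq = ρ²(1+C_s²)/(2(1−ρ)) = 0.5065·(1+0.514)/(2·0.2883)
= 0.5065·1.5140/0.5766 = 1.32985

Final: 1.32985


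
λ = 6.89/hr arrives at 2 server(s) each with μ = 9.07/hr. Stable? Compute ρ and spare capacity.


Total capacity cμ = 2·9.07 = 18.14/hr
ρ = λ/(cμ) = 6.89/18.14 = 0.3798
Stable ⇔ ρ < 1: YES
Spare capacity = cμ − λ = 18.14 − 6.89 = 11.25/hr

Final: ρ = 0.3798; stable; margin = 11.25/hr


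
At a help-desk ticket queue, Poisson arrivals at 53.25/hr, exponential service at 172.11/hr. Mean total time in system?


W = 1/(μ−λ) = 1/(172.11 − 53.25) = 1/118.86 = 0.008413 hr

Final: 0.008413 hr


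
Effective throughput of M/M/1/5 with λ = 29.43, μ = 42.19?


ρ = 0.6976; P_K = (1−ρ)ρ^5/(1−ρ^6) = 0.056455
λ_eff = λ(1 − P_K) = 29.43·(1 − 0.056455) = 29.43·0.943545 = 27.7685 /hr

Final: 27.7685 /hr


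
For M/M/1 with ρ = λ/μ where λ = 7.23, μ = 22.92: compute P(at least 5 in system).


ρ = 7.23/22.92 = 0.3154
P(N ≥ n) = ρ^n = 0.3154^5 = 0.003123

Final: 0.003123


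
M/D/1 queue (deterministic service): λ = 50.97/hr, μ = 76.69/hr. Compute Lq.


ρ = 50.97/76.69 = 0.6646
M/D/1: Lq = ρ²/(2(1−ρ)) = 0.4417/(2·0.3354) = 0.65855

Final: 0.65855


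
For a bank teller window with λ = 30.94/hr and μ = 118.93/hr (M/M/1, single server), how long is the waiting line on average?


ρ = 30.94/118.93 = 0.2602
Lq = ρ²/(1−ρ) = 0.06768/0.7398 = 0.09148

Final: 0.09148


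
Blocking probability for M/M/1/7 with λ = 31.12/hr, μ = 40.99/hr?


ρ = λ/μ = 31.12/40.99 = 0.7592
P_K = (1−ρ)ρ^K/(1−ρ^(K+1)) = (0.2408·0.145389)/(1 − 0.110381)
= 0.035008/0.889619 = 0.039352

Final: 0.039352


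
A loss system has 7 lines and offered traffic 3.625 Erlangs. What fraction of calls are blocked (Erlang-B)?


B(c,a) = (a^c/c!) / Σ_{k=0}^{c} a^k/k!
a^7/7! = 1.632020
Σ terms (k=0..7): 1.00000 + 3.62500 + 6.57031 + 7.93913 + 7.19483 + 5.21625 + 3.15149 + 1.63202 = 36.329037
B = 1.632020/36.329037 = 0.044923

Final: 0.044923


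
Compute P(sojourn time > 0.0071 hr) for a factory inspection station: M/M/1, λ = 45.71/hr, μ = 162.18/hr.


W ~ Exponential(μ−λ) for M/M/1.
μ − λ = 162.18 − 45.71 = 116.4700
P(W > t) = e^{−(μ−λ)t} = e^{−0.8269} = 0.437387

Final: 0.437387


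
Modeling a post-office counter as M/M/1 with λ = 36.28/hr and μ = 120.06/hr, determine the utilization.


ρ = λ/μ = 36.28/120.06 = 0.3022

Final: 0.3022


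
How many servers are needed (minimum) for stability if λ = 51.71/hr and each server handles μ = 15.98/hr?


Stability requires cμ > λ ⇔ c > λ/μ.
λ/μ = 51.71/15.98 = 3.2359
Minimum integer c = ⌊3.2359⌋ + 1 = 4
Check: 4·15.98 = 63.92 > 51.71, while 3·15.98 = 47.94 ≤ 51.71

Final: 4 servers


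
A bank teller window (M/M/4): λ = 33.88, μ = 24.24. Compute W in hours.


a = 1.3977; ρ = 0.3494; P₀ = 0.245462
Lq = P₀·a^c·ρ/(c!(1−ρ)²) = 0.03222
Wq = Lq/λ = 0.03222/33.88 = 0.0009511 hr
W = Wq + 1/μ = 0.0009511 + 0.04125 = 0.04221 hr

Final: 0.04221 hr


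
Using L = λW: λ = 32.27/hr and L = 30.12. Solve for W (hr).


W = L/λ = 30.12/32.27 = 0.9334 hr

Final: 0.9334 hr


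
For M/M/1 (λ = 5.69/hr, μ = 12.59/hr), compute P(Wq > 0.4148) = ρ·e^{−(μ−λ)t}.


ρ = 5.69/12.59 = 0.4519
P(Wq > t) = ρ·e^{−(μ−λ)t} = 0.4519·e^{−2.8621}
= 0.4519·0.057147 = 0.025828

Final: 0.025828


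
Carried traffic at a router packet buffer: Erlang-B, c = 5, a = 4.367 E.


B(5,4.367) = 0.231501 (Erlang-B)
Carried load = a(1 − B) = 4.367·(1 − 0.231501) = 4.367·0.768499 = 3.3560 E

Final: 3.3560 Erlangs


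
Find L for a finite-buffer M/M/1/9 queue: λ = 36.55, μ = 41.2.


ρ = 36.55/41.2 = 0.8871
L = ρ[1 − (K+1)ρ^K + Kρ^(K+1)] / [(1−ρ)(1−ρ^(K+1))]
Numerator: 0.8871·(1 − 10·0.340339 + 9·0.301927) = 0.278519
Denominator: (0.1129)·(0.698073) = 0.078787
L = 0.278519/0.078787 = 3.5351

Final: 3.5351


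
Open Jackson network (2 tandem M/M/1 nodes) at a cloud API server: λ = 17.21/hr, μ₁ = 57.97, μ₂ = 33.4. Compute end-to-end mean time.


Each node sees arrival rate λ = 17.21/hr (tandem ⇒ throughput preserved).
W₁ = 1/(μ₁−λ) = 1/(57.97−17.21) = 0.02453 hr
W₂ = 1/(μ₂−λ) = 1/(33.4−17.21) = 0.06177 hr
W_total = W₁ + W₂ = 0.02453 + 0.06177 = 0.08630 hr

Final: 0.08630 hr


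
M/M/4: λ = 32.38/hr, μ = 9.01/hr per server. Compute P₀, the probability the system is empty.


a = λ/μ = 32.38/9.01 = 3.5938; ρ = a/c = 0.8984
Σ_{k=0}^{3} a^k/k! (terms k=0..3) = 1.00000 + 3.59378 + 6.45764 + 7.73579 = 18.78722
Tail: a^4/(4!(1−ρ)) = 166.80467/(24·0.1016) = 68.43853
P₀ = 1/(18.78722 + 68.43853) = 1/87.22575 = 0.011465

Final: 0.011465


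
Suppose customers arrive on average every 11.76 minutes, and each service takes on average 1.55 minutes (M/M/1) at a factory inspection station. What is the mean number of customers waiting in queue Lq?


λ = 60/11.76 = 5.1020 /hr
μ = 60/1.55 = 38.7097 /hr
ρ = λ/μ = 5.1020/38.7097 = 0.1318
Lq = ρ²/(1−ρ) = 0.01737/0.8682 = 0.02001

Final: 0.02001


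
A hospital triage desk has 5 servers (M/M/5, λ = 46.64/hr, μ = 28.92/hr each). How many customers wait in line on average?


a = λ/μ = 1.6127; ρ = a/5 = 0.3225
P₀ = 0.198874
Lq = P₀·a^c·ρ / (c!·(1−ρ)²) = 0.198874·10.90941·0.3225/(120·0.45895)
= 0.01271

Final: 0.01271


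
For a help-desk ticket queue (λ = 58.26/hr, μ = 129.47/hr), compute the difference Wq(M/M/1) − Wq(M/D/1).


ρ = 58.26/129.47 = 0.4500
Wq(M/M/1) = ρ/(μ−λ) = 0.4500/71.21 = 0.006319 hr
Wq(M/D/1) = ρ/(2(μ−λ)) = 0.003160 hr
Savings = 0.006319 − 0.003160 = 0.003160 hr

Final: 0.003160 hr


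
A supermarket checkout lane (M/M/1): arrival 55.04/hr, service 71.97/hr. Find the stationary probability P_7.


ρ = 55.04/71.97 = 0.7648
P_n = (1−ρ)·ρ^n = (1 − 0.7648)·0.7648^7 = 0.2352·0.152999 = 0.035991

Final: 0.035991


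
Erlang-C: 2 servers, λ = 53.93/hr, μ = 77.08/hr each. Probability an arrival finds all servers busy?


a = λ/μ = 0.6997; ρ = a/2 = 0.3498
P₀ = 0.481667 (from M/M/c formula)
C(c,a) = [a^c/(c!(1−ρ))]·P₀ = [0.48953/(2·0.6502)]·0.481667
= 0.37646·0.481667 = 0.181329

Final: 0.181329


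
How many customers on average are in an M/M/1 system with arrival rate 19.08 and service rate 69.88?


ρ = λ/μ = 19.08/69.88 = 0.2730
L = ρ/(1−ρ) = 0.2730/(1 − 0.2730) = 0.2730/0.7270 = 0.3756

Final: 0.3756


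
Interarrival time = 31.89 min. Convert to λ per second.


λ = 1/(interarrival time) in consistent units.
1 second = 0.0166667 min, so λ = 0.0166667/31.89 = 0.0005226 per second

Final: 0.0005226 /sec


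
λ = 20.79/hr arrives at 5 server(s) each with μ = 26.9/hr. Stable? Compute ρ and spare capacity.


Total capacity cμ = 5·26.9 = 134.50/hr
ρ = λ/(cμ) = 20.79/134.50 = 0.1546
Stable ⇔ ρ < 1: YES
Spare capacity = cμ − λ = 134.50 − 20.79 = 113.71/hr

Final: ρ = 0.1546; stable; margin = 113.71/hr


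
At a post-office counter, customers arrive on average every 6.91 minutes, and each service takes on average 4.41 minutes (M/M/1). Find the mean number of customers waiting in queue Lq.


λ = 60/6.91 = 8.6831 /hr
μ = 60/4.41 = 13.6054 /hr
ρ = λ/μ = 8.6831/13.6054 = 0.6382
Lq = ρ²/(1−ρ) = 0.4073/0.3618 = 1.1258

Final: 1.1258


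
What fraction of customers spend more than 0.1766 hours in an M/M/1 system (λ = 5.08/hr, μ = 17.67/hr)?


W ~ Exponential(μ−λ) for M/M/1.
μ − λ = 17.67 − 5.08 = 12.5900
P(W > t) = e^{−(μ−λ)t} = e^{−2.2234} = 0.108241

Final: 0.108241
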